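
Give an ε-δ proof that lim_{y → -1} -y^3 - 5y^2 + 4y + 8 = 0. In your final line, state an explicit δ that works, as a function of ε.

δ = min(1, ε/20)

Let ε > 0. We want δ > 0 such that 0 < |y + 1| < δ implies |(-y^3 - 5y^2 + 4y + 8)| < ε.
(-y^3 - 5y^2 + 4y + 8) = -y^3 - 5y^2 + 4y + 8 = (y + 1)(-y^2 - 4y + 8).
So |(-y^3 - 5y^2 + 4y + 8)| = |y + 1|·|-y^2 - 4y + 8|.
Require δ ≤ 1. Then |y + 1| < 1 gives |y| < 2, and by the triangle inequality |-y^2 - 4y + 8| ≤ 2^2 + 4·2 + 8 = 20.
Hence |(-y^3 - 5y^2 + 4y + 8)| ≤ 20|y + 1| < ε provided |y + 1| < ε/20.
Choosing δ = min(1, ε/20) ensures both conditions, hence |(-y^3 - 5y^2 + 4y + 8)| < ε.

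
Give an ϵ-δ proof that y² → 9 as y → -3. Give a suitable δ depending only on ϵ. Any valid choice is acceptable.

δ = min(1, ϵ/7)

Let ϵ > 0 be given. We seek δ > 0 with 0 < |y + 3| < δ ⇒ |y² − 9| < ϵ.
Factor: y² − 9 = (y + 3)(y - 3), so |y² − 9| = |y + 3|·|y - 3|.
Impose δ ≤ 1 so that |y| < 4; then |y - 3| ≤ 7.
Hence |y² − 9| ≤ 7|y + 3|, which is < ϵ once |y + 3| < ϵ/7.
Take δ = min(1, ϵ/7). If 0 < |y + 3| < δ then both bounds hold and |y² − 9| ≤ 7|y + 3| < 7·(ϵ/7) = ϵ.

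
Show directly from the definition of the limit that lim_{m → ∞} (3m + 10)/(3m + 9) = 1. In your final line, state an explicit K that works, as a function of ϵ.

Let ϵ > 0 be given. For m ≥ 1, |(3m + 10)/(3m + 9) − 1| = |3|/(3(3m + 9)) = 3/(3(3m + 9)).
Since 3m + 9 ≥ 3m for m ≥ 1, this is ≤ 3/(3·3m) = (1/3)/m.
So |(3m + 10)/(3m + 9) − 1| < ϵ whenever m > (1/3)/ϵ.
Take K = (1/3)/ϵ. If m > K then |(3m + 10)/(3m + 9) − 1| ≤ (1/3)/m < ϵ.

K = (1/3)/ϵ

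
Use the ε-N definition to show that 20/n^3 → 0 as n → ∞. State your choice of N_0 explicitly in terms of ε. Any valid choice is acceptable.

Let ε > 0 be given. For n ≥ 1, |20/n^3 − 0| = 20/n^3.
20/n^3 < ε ⇔ n^3 > 20/ε ⇔ n > (20/ε)^{1/3}.
Take N_0 = (20/ε)^{1/3}. Then n > N_0 implies 20/n^3 < ε.

N_0 = (20/ε)^{1/3}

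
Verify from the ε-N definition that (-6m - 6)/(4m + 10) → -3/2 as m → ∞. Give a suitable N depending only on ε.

N = (9/4)/ε

Fix ε > 0. For m ≥ 1, |(-6m - 6)/(4m + 10) + 3/2| = |36|/(4(4m + 10)) = 36/(4(4m + 10)).
Since 4m + 10 ≥ 4m for m ≥ 1, this is ≤ 36/(4·4m) = (9/4)/m.
So |(-6m - 6)/(4m + 10) + 3/2| < ε whenever m > (9/4)/ε.
Take N = (9/4)/ε. If m > N then |(-6m - 6)/(4m + 10) + 3/2| ≤ (9/4)/m < ε.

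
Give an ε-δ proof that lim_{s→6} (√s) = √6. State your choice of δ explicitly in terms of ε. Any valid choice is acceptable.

Let ε > 0. We want δ > 0 such that 0 < |s − 6| < δ implies |√s − √6| < ε.
Rationalise: √s − √6 = (s − 6)/(√s + √6), so |√s − √6| = |s − 6|/(√s + √6).
Restrict δ ≤ 6 so that |s − 6| < 6 forces s > 0, and then √s + √6 > √6.
Hence |√s − √6| < |s − 6|/√6, which is < ε once |s − 6| < √6·ε.
Take δ = min(6, √6·ε). If 0 < |s − 6| < δ then s > 0 and |√s − √6| < |s − 6|/√6 < ε.

δ = min(6, √6·ε)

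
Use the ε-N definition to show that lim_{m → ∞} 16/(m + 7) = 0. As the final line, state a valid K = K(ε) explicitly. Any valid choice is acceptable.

K = 16/ε

Suppose ε > 0. For m ≥ 1, |16/(m + 7) − 0| = 16/(m + 7) ≤ 16/m.
We need 16/m < ε, i.e. m > 16/ε.
Take K = 16/ε. If m > K then |16/(m + 7)| ≤ 16/m < ε.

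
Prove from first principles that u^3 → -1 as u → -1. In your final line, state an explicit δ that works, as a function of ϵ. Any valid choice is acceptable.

Fix ϵ > 0. We seek δ > 0 with 0 < |u + 1| < δ ⇒ |u^3 + 1| < ϵ.
Factor: u^3 + 1 = (u + 1)(u^2 - u + 1), so |u^3 + 1| = |u + 1|·|u^2 - u + 1|.
Restrict δ ≤ 2. Then |u + 1| < 2 gives |u| < 3, so by the triangle inequality |u^2 - u + 1| ≤ 3^2 + 3 + 1 = 13.
Hence |u^3 + 1| ≤ 13|u + 1|, which is < ϵ once |u + 1| < ϵ/13.
Take δ = min(2, ϵ/13). If 0 < |u + 1| < δ then both bounds hold and |u^3 + 1| ≤ 13|u + 1| < 13·(ϵ/13) = ϵ.

δ = min(2, ϵ/13)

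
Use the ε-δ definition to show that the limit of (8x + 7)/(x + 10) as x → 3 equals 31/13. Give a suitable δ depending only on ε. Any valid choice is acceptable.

δ = min(13/2, (169/146)ε)

Let ε > 0 be given. We want δ > 0 with 0 < |x − 3| < δ ⇒ |(8x + 7)/(x + 10) − (31/13)| < ε.
Combining over a common denominator, (8x + 7)/(x + 10) − (31/13) = [(8x + 7)·13 − 31·(x + 10)] / [13·(x + 10)] = 73(x − 3) / (13(x + 10)).
So |(8x + 7)/(x + 10) − (31/13)| = 73|x − 3| / (13·|x + 10|).
Require δ ≤ 13/2, so |x + 10| ≥ |13| − |x − 3| > 13 − 13/2 = 13/2.
Hence |(8x + 7)/(x + 10) − (31/13)| < 73|x − 3|/(13·(13/2)) = (146/169)|x − 3|, which is < ε once |x − 3| < (169/146)ε.
Take δ = min(13/2, (169/146)ε). Then 0 < |x − 3| < δ forces both bounds, so |(8x + 7)/(x + 10) − (31/13)| < ε.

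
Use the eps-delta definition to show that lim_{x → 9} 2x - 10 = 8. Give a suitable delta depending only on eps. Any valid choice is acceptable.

Fix eps > 0. We need delta > 0 so that 0 < |x − 9| < delta implies |(2x - 10) − 8| < eps.
|(2x - 10) − 8| = |2x - 18| = 2|x − 9|.
So 2|x − 9| < eps exactly when |x − 9| < eps/2.
Choosing delta = eps/2 gives |(2x - 10) − 8| = 2|x − 9| < eps whenever |x − 9| < delta.

delta = eps/2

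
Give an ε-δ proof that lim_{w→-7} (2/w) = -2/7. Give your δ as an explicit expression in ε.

Let ε > 0. We seek δ > 0 such that 0 < |w + 7| < δ implies |2/w + 2/7| < ε.
|2/w + 2/7| = 2·|-7 − w|/(7·|w|) = 2|w + 7|/(7|w|).
Restrict δ ≤ 7/2. Then |w + 7| < 7/2 gives |w| > 7/2, so 7|w| > 49/2.
Then |2/w + 2/7| < 2|w + 7|/(49/2), which is < ε when |w + 7| < (49/4)ε.
Take δ = min(7/2, (49/4)ε). Then 0 < |w + 7| < δ gives both |w + 7| < 7/2 and |w + 7| < (49/4)ε, so |2/w + 2/7| < ε.

δ = min(7/2, (49/4)ε)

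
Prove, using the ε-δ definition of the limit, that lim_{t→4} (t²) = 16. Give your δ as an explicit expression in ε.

δ = min(1, ε/9)

Let ε > 0. We seek δ > 0 with 0 < |t − 4| < δ ⇒ |t² − 16| < ε.
Factor: t² − 16 = (t − 4)(t + 4), so |t² − 16| = |t − 4|·|t + 4|.
Impose δ ≤ 1 so that |t| < 5; then |t + 4| ≤ 9.
Hence |t² − 16| ≤ 9|t − 4|, which is < ε once |t − 4| < ε/9.
Take δ = min(1, ε/9). If 0 < |t − 4| < δ then both bounds hold and |t² − 16| ≤ 9|t − 4| < 9·(ε/9) = ε.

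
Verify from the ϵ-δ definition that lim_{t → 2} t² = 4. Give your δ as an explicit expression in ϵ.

δ = min(1, ϵ/5)

Let ϵ > 0. We seek δ > 0 with 0 < |t − 2| < δ ⇒ |t² − 4| < ϵ.
Factor: t² − 4 = (t − 2)(t + 2), so |t² − 4| = |t − 2|·|t + 2|.
Restrict δ ≤ 1. Then |t − 2| < 1 gives |t| < 3, so by the triangle inequality |t + 2| ≤ 3 + 2 = 5.
Hence |t² − 4| ≤ 5|t − 2|, which is < ϵ once |t − 2| < ϵ/5.
Take δ = min(1, ϵ/5). If 0 < |t − 2| < δ then both bounds hold and |t² − 4| ≤ 5|t − 2| < 5·(ϵ/5) = ϵ.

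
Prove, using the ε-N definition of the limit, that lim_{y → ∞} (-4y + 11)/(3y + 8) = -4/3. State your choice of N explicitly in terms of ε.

Let ε > 0 be given. We seek N > 0 such that y > N implies |(-4y + 11)/(3y + 8) + 4/3| < ε.
(-4y + 11)/(3y + 8) + 4/3 = (3(-4y + 11) − (-4)(3y + 8)) / (3(3y + 8)) = 65/(3(3y + 8)).
For y > 0 we have 3y + 8 > 3y, so |(-4y + 11)/(3y + 8) + 4/3| = 65/(3(3y + 8)) < 65/(3·3y) = (65/9)/y.
Thus |(-4y + 11)/(3y + 8) + 4/3| < ε whenever y > (65/9)/ε.
Take N = (65/9)/ε. If y > N then |(-4y + 11)/(3y + 8) + 4/3| < (65/9)/y < ε.

N = (65/9)/ε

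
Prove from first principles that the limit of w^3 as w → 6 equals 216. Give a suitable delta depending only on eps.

delta = min(1, eps/127)

Fix eps > 0. We seek delta > 0 with 0 < |w − 6| < delta ⇒ |w^3 − 216| < eps.
Factor: w^3 − 216 = (w − 6)(w^2 + 6w + 36), so |w^3 − 216| = |w − 6|·|w^2 + 6w + 36|.
Impose delta ≤ 1 so that |w| < 7; then |w^2 + 6w + 36| ≤ 127.
Hence |w^3 − 216| ≤ 127|w − 6|, which is < eps once |w − 6| < eps/127.
Take delta = min(1, eps/127). If 0 < |w − 6| < delta then both bounds hold and |w^3 − 216| ≤ 127|w − 6| < 127·(eps/127) = eps.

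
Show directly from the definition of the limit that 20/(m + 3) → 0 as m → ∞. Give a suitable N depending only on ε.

N = 20/ε

Let ε > 0 be given. For m ≥ 1, |20/(m + 3) − 0| = 20/(m + 3) ≤ 20/m.
We need 20/m < ε, i.e. m > 20/ε.
Take N = 20/ε. If m > N then |20/(m + 3)| ≤ 20/m < ε.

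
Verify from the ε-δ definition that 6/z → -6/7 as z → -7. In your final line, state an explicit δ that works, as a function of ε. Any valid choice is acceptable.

Let ε > 0 be given. We seek δ > 0 such that 0 < |z + 7| < δ implies |6/z + 6/7| < ε.
|6/z + 6/7| = 6·|-7 − z|/(7·|z|) = 6|z + 7|/(7|z|).
Require δ ≤ 7/2 so that |z| > 7 − 7/2 = 7/2, hence 7|z| > 49/2.
Then |6/z + 6/7| < 6|z + 7|/(49/2), which is < ε when |z + 7| < (49/12)ε.
Take δ = min(7/2, (49/12)ε). Then 0 < |z + 7| < δ gives both |z + 7| < 7/2 and |z + 7| < (49/12)ε, so |6/z + 6/7| < ε.

δ = min(7/2, (49/12)ε)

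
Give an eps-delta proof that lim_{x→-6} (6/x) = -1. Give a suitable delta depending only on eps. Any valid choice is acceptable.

delta = min(3, 3eps)

Suppose eps > 0. We seek delta > 0 such that 0 < |x + 6| < delta implies |6/x + 1| < eps.
|6/x + 1| = 6·|-6 − x|/(6·|x|) = 6|x + 6|/(6|x|).
Require delta ≤ 3 so that |x| > 6 − 3 = 3, hence 6|x| > 18.
Then |6/x + 1| < 6|x + 6|/18, which is < eps when |x + 6| < 3eps.
Take delta = min(3, 3eps). Then 0 < |x + 6| < delta gives both |x + 6| < 3 and |x + 6| < 3eps, so |6/x + 1| < eps.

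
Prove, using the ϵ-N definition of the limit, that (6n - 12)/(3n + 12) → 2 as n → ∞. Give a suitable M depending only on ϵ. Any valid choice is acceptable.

Fix ϵ > 0. For n ≥ 1, |(6n - 12)/(3n + 12) − 2| = |-108|/(3(3n + 12)) = 108/(3(3n + 12)).
Since 3n + 12 ≥ 3n for n ≥ 1, this is ≤ 108/(3·3n) = 12/n.
So |(6n - 12)/(3n + 12) − 2| < ϵ whenever n > 12/ϵ.
Take M = 12/ϵ. If n > M then |(6n - 12)/(3n + 12) − 2| ≤ 12/n < ϵ.

M = 12/ϵ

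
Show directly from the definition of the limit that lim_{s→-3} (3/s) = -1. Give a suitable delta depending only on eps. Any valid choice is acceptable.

delta = min(3/2, (3/2)eps)

Let eps > 0 be given. We seek delta > 0 such that 0 < |s + 3| < delta implies |3/s + 1| < eps.
|3/s + 1| = 3·|-3 − s|/(3·|s|) = 3|s + 3|/(3|s|).
Restrict delta ≤ 3/2. Then |s + 3| < 3/2 gives |s| > 3/2, so 3|s| > 9/2.
Then |3/s + 1| < 3|s + 3|/(9/2), which is < eps when |s + 3| < (3/2)eps.
Take delta = min(3/2, (3/2)eps). Then 0 < |s + 3| < delta gives both |s + 3| < 3/2 and |s + 3| < (3/2)eps, so |3/s + 1| < eps.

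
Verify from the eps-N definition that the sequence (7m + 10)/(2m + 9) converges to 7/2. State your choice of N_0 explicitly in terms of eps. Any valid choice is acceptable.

Let eps > 0 be given. For m ≥ 1, |(7m + 10)/(2m + 9) − (7/2)| = |-43|/(2(2m + 9)) = 43/(2(2m + 9)).
Since 2m + 9 ≥ 2m for m ≥ 1, this is ≤ 43/(2·2m) = (43/4)/m.
So |(7m + 10)/(2m + 9) − (7/2)| < eps whenever m > (43/4)/eps.
Take N_0 = (43/4)/eps. If m > N_0 then |(7m + 10)/(2m + 9) − (7/2)| ≤ (43/4)/m < eps.

N_0 = (43/4)/eps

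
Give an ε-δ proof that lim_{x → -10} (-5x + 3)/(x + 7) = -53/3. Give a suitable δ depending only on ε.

δ = min(3/2, (9/76)ε)

Suppose ε > 0. We want δ > 0 with 0 < |x + 10| < δ ⇒ |(-5x + 3)/(x + 7) + 53/3| < ε.
Combining over a common denominator, (-5x + 3)/(x + 7) + 53/3 = [(-5x + 3)·(-3) − 53·(x + 7)] / [(-3)·(x + 7)] = -38(x + 10) / ((-3)(x + 7)).
So |(-5x + 3)/(x + 7) + 53/3| = 38|x + 10| / (3·|x + 7|).
Require δ ≤ 3/2, so |x + 7| ≥ |-3| − |x + 10| > 3 − 3/2 = 3/2.
Hence |(-5x + 3)/(x + 7) + 53/3| < 38|x + 10|/(3·(3/2)) = (76/9)|x + 10|, which is < ε once |x + 10| < (9/76)ε.
Take δ = min(3/2, (9/76)ε). Then 0 < |x + 10| < δ forces both bounds, so |(-5x + 3)/(x + 7) + 53/3| < ε.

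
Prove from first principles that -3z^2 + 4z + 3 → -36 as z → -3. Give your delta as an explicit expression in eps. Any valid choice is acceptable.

Suppose eps > 0. We want delta > 0 such that 0 < |z + 3| < delta implies |(-3z^2 + 4z + 3) + 36| < eps.
(-3z^2 + 4z + 3) + 36 = -3z^2 + 4z + 39 = (z + 3)(-3z + 13).
So |(-3z^2 + 4z + 3) + 36| = |z + 3|·|-3z + 13|.
Assume first that |z + 3| < 2, so |z| < 5. Then |-3z + 13| ≤ 3·5 + 13 = 28.
Hence |(-3z^2 + 4z + 3) + 36| ≤ 28|z + 3| < eps provided |z + 3| < eps/28.
Choosing delta = min(2, eps/28) ensures both conditions, hence |(-3z^2 + 4z + 3) + 36| < eps.

delta = min(2, eps/28)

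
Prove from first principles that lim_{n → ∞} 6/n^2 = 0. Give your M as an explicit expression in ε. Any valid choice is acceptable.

M = (6/ε)^{1/2}

Let ε > 0. For n ≥ 1, |6/n^2 − 0| = 6/n^2.
6/n^2 < ε ⇔ n^2 > 6/ε ⇔ n > (6/ε)^{1/2}.
Take M = (6/ε)^{1/2}. Then n > M implies 6/n^2 < ε.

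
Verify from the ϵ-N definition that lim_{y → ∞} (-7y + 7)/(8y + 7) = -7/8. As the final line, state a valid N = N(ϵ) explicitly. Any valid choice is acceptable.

N = (105/64)/ϵ

Let ϵ > 0 be given. We seek N > 0 such that y > N implies |(-7y + 7)/(8y + 7) + 7/8| < ϵ.
(-7y + 7)/(8y + 7) + 7/8 = (8(-7y + 7) − (-7)(8y + 7)) / (8(8y + 7)) = 105/(8(8y + 7)).
For y > 0 we have 8y + 7 > 8y, so |(-7y + 7)/(8y + 7) + 7/8| = 105/(8(8y + 7)) < 105/(8·8y) = (105/64)/y.
Thus |(-7y + 7)/(8y + 7) + 7/8| < ϵ whenever y > (105/64)/ϵ.
Take N = (105/64)/ϵ. If y > N then |(-7y + 7)/(8y + 7) + 7/8| < (105/64)/y < ϵ.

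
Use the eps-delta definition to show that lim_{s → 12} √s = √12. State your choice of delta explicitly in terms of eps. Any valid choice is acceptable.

delta = min(12, √12·eps)

Let eps > 0 be given. We want delta > 0 such that 0 < |s − 12| < delta implies |√s − √12| < eps.
Multiplying by the conjugate, |√s − √12| = |s − 12|/(√s + √12).
Restrict delta ≤ 12 so that |s − 12| < 12 forces s > 0, and then √s + √12 > √12.
Hence |√s − √12| < |s − 12|/√12, which is < eps once |s − 12| < √12·eps.
Take delta = min(12, √12·eps). If 0 < |s − 12| < delta then s > 0 and |√s − √12| < |s − 12|/√12 < eps.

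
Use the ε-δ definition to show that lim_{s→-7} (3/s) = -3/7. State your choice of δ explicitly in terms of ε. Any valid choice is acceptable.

Suppose ε > 0. We seek δ > 0 such that 0 < |s + 7| < δ implies |3/s + 3/7| < ε.
|3/s + 3/7| = 3·|-7 − s|/(7·|s|) = 3|s + 7|/(7|s|).
Require δ ≤ 7/2 so that |s| > 7 − 7/2 = 7/2, hence 7|s| > 49/2.
Then |3/s + 3/7| < 3|s + 7|/(49/2), which is < ε when |s + 7| < (49/6)ε.
Take δ = min(7/2, (49/6)ε). Then 0 < |s + 7| < δ gives both |s + 7| < 7/2 and |s + 7| < (49/6)ε, so |3/s + 3/7| < ε.

δ = min(7/2, (49/6)ε)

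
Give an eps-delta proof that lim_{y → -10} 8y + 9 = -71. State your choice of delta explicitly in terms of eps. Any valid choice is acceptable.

Let eps > 0 be given. We need delta > 0 so that 0 < |y + 10| < delta implies |(8y + 9) + 71| < eps.
Since (8y + 9) + 71 = 8(y + 10), we have |(8y + 9) + 71| = 8|y + 10|.
Thus it suffices that |y + 10| < eps/8.
Take delta = eps/8. If 0 < |y + 10| < delta then |(8y + 9) + 71| = 8|y + 10| < 8·(eps/8) = eps.

delta = eps/8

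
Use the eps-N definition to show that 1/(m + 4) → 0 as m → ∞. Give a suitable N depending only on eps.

Fix eps > 0. For m ≥ 1, |1/(m + 4) − 0| = 1/(m + 4) ≤ 1/m.
We need 1/m < eps, i.e. m > 1/eps.
Take N = 1/eps. If m > N then |1/(m + 4)| ≤ 1/m < eps.

N = 1/eps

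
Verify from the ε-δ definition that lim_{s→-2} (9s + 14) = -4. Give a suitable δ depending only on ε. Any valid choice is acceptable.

Suppose ε > 0. We need δ > 0 so that 0 < |s + 2| < δ implies |(9s + 14) + 4| < ε.
|(9s + 14) + 4| = |9s + 18| = 9|s + 2|.
So 9|s + 2| < ε exactly when |s + 2| < ε/9.
Choosing δ = ε/9 gives |(9s + 14) + 4| = 9|s + 2| < ε whenever |s + 2| < δ.

δ = ε/9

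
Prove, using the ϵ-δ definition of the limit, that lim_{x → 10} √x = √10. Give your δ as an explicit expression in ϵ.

Suppose ϵ > 0. We want δ > 0 such that 0 < |x − 10| < δ implies |√x − √10| < ϵ.
Multiplying by the conjugate, |√x − √10| = |x − 10|/(√x + √10).
Restrict δ ≤ 10 so that |x − 10| < 10 forces x > 0, and then √x + √10 > √10.
Hence |√x − √10| < |x − 10|/√10, which is < ϵ once |x − 10| < √10·ϵ.
Take δ = min(10, √10·ϵ). If 0 < |x − 10| < δ then x > 0 and |√x − √10| < |x − 10|/√10 < ϵ.

δ = min(10, √10·ϵ)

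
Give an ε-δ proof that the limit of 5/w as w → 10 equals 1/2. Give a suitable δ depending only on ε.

Suppose ε > 0. We seek δ > 0 such that 0 < |w − 10| < δ implies |5/w − (1/2)| < ε.
|5/w − (1/2)| = 5·|10 − w|/(10·|w|) = 5|w − 10|/(10|w|).
Restrict δ ≤ 5. Then |w − 10| < 5 gives |w| > 5, so 10|w| > 50.
Then |5/w − (1/2)| < 5|w − 10|/50, which is < ε when |w − 10| < 10ε.
Take δ = min(5, 10ε). Then 0 < |w − 10| < δ gives both |w − 10| < 5 and |w − 10| < 10ε, so |5/w − (1/2)| < ε.

δ = min(5, 10ε)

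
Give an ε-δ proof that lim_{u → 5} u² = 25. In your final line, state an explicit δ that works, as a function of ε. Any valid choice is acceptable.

Suppose ε > 0. We seek δ > 0 with 0 < |u − 5| < δ ⇒ |u² − 25| < ε.
Factor: u² − 25 = (u − 5)(u + 5), so |u² − 25| = |u − 5|·|u + 5|.
Restrict δ ≤ 1. Then |u − 5| < 1 gives |u| < 6, so by the triangle inequality |u + 5| ≤ 6 + 5 = 11.
Hence |u² − 25| ≤ 11|u − 5|, which is < ε once |u − 5| < ε/11.
Take δ = min(1, ε/11). If 0 < |u − 5| < δ then both bounds hold and |u² − 25| ≤ 11|u − 5| < 11·(ε/11) = ε.

δ = min(1, ε/11)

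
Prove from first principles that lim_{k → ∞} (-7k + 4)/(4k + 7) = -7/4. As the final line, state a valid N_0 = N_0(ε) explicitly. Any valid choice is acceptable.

Let ε > 0. For k ≥ 1, |(-7k + 4)/(4k + 7) + 7/4| = |65|/(4(4k + 7)) = 65/(4(4k + 7)).
Since 4k + 7 ≥ 4k for k ≥ 1, this is ≤ 65/(4·4k) = (65/16)/k.
So |(-7k + 4)/(4k + 7) + 7/4| < ε whenever k > (65/16)/ε.
Take N_0 = (65/16)/ε. If k > N_0 then |(-7k + 4)/(4k + 7) + 7/4| ≤ (65/16)/k < ε.

N_0 = (65/16)/ε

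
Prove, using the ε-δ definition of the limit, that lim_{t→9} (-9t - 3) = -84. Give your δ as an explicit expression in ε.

δ = ε/9

Suppose ε > 0. We need δ > 0 so that 0 < |t − 9| < δ implies |(-9t - 3) + 84| < ε.
|(-9t - 3) + 84| = |-9t + 81| = 9|t − 9|.
So 9|t − 9| < ε exactly when |t − 9| < ε/9.
Take δ = ε/9. If 0 < |t − 9| < δ then |(-9t - 3) + 84| = 9|t − 9| < 9·(ε/9) = ε.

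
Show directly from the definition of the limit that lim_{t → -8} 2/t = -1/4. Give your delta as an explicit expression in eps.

Let eps > 0. We seek delta > 0 such that 0 < |t + 8| < delta implies |2/t + 1/4| < eps.
|2/t + 1/4| = 2·|-8 − t|/(8·|t|) = 2|t + 8|/(8|t|).
Restrict delta ≤ 4. Then |t + 8| < 4 gives |t| > 4, so 8|t| > 32.
Then |2/t + 1/4| < 2|t + 8|/32, which is < eps when |t + 8| < 16eps.
Take delta = min(4, 16eps). Then 0 < |t + 8| < delta gives both |t + 8| < 4 and |t + 8| < 16eps, so |2/t + 1/4| < eps.

delta = min(4, 16eps)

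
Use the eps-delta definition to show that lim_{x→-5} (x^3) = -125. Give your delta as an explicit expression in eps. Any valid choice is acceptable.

Suppose eps > 0. We seek delta > 0 with 0 < |x + 5| < delta ⇒ |x^3 + 125| < eps.
Factor: x^3 + 125 = (x + 5)(x^2 - 5x + 25), so |x^3 + 125| = |x + 5|·|x^2 - 5x + 25|.
Restrict delta ≤ 2. Then |x + 5| < 2 gives |x| < 7, so by the triangle inequality |x^2 - 5x + 25| ≤ 7^2 + 5·7 + 25 = 109.
Hence |x^3 + 125| ≤ 109|x + 5|, which is < eps once |x + 5| < eps/109.
Take delta = min(2, eps/109). If 0 < |x + 5| < delta then both bounds hold and |x^3 + 125| ≤ 109|x + 5| < 109·(eps/109) = eps.

delta = min(2, eps/109)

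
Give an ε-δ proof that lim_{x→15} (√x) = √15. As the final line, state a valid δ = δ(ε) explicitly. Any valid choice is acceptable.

Let ε > 0 be given. We want δ > 0 such that 0 < |x − 15| < δ implies |√x − √15| < ε.
Rationalise: √x − √15 = (x − 15)/(√x + √15), so |√x − √15| = |x − 15|/(√x + √15).
Restrict δ ≤ 15 so that |x − 15| < 15 forces x > 0, and then √x + √15 > √15.
Hence |√x − √15| < |x − 15|/√15, which is < ε once |x − 15| < √15·ε.
Take δ = min(15, √15·ε). If 0 < |x − 15| < δ then x > 0 and |√x − √15| < |x − 15|/√15 < ε.

δ = min(15, √15·ε)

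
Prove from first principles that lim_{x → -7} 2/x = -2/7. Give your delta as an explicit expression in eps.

Fix eps > 0. We seek delta > 0 such that 0 < |x + 7| < delta implies |2/x + 2/7| < eps.
|2/x + 2/7| = 2·|-7 − x|/(7·|x|) = 2|x + 7|/(7|x|).
Restrict delta ≤ 7/2. Then |x + 7| < 7/2 gives |x| > 7/2, so 7|x| > 49/2.
Then |2/x + 2/7| < 2|x + 7|/(49/2), which is < eps when |x + 7| < (49/4)eps.
Take delta = min(7/2, (49/4)eps). Then 0 < |x + 7| < delta gives both |x + 7| < 7/2 and |x + 7| < (49/4)eps, so |2/x + 2/7| < eps.

delta = min(7/2, (49/4)eps)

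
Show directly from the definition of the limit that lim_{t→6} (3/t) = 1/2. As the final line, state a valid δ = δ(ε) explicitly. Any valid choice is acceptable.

δ = min(3, 6ε)

Suppose ε > 0. We seek δ > 0 such that 0 < |t − 6| < δ implies |3/t − (1/2)| < ε.
|3/t − (1/2)| = 3·|6 − t|/(6·|t|) = 3|t − 6|/(6|t|).
Restrict δ ≤ 3. Then |t − 6| < 3 gives |t| > 3, so 6|t| > 18.
Then |3/t − (1/2)| < 3|t − 6|/18, which is < ε when |t − 6| < 6ε.
Take δ = min(3, 6ε). Then 0 < |t − 6| < δ gives both |t − 6| < 3 and |t − 6| < 6ε, so |3/t − (1/2)| < ε.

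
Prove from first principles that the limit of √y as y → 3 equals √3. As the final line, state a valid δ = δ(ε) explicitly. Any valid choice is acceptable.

δ = min(3, √3·ε)

Let ε > 0 be given. We want δ > 0 such that 0 < |y − 3| < δ implies |√y − √3| < ε.
Multiplying by the conjugate, |√y − √3| = |y − 3|/(√y + √3).
Restrict δ ≤ 3 so that |y − 3| < 3 forces y > 0, and then √y + √3 > √3.
Hence |√y − √3| < |y − 3|/√3, which is < ε once |y − 3| < √3·ε.
Take δ = min(3, √3·ε). If 0 < |y − 3| < δ then y > 0 and |√y − √3| < |y − 3|/√3 < ε.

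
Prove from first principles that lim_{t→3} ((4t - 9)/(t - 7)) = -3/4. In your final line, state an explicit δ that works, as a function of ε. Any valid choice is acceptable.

δ = min(2, (8/19)ε)

Fix ε > 0. We want δ > 0 with 0 < |t − 3| < δ ⇒ |(4t - 9)/(t - 7) + 3/4| < ε.
Combining over a common denominator, (4t - 9)/(t - 7) + 3/4 = [(4t - 9)·(-4) − 3·(t - 7)] / [(-4)·(t - 7)] = -19(t − 3) / ((-4)(t - 7)).
So |(4t - 9)/(t - 7) + 3/4| = 19|t − 3| / (4·|t − 7|).
Require δ ≤ 2, so |t − 7| ≥ |-4| − |t − 3| > 4 − 2 = 2.
Hence |(4t - 9)/(t - 7) + 3/4| < 19|t − 3|/(4·2) = (19/8)|t − 3|, which is < ε once |t − 3| < (8/19)ε.
Take δ = min(2, (8/19)ε). Then 0 < |t − 3| < δ forces both bounds, so |(4t - 9)/(t - 7) + 3/4| < ε.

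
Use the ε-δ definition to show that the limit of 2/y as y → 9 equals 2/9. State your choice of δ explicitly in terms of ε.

δ = min(9/2, (81/4)ε)

Suppose ε > 0. We seek δ > 0 such that 0 < |y − 9| < δ implies |2/y − (2/9)| < ε.
|2/y − (2/9)| = 2·|9 − y|/(9·|y|) = 2|y − 9|/(9|y|).
Require δ ≤ 9/2 so that |y| > 9 − 9/2 = 9/2, hence 9|y| > 81/2.
Then |2/y − (2/9)| < 2|y − 9|/(81/2), which is < ε when |y − 9| < (81/4)ε.
Take δ = min(9/2, (81/4)ε). Then 0 < |y − 9| < δ gives both |y − 9| < 9/2 and |y − 9| < (81/4)ε, so |2/y − (2/9)| < ε.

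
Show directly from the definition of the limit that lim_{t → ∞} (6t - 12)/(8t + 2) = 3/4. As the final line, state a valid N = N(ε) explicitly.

N = (27/16)/ε

Suppose ε > 0. We seek N > 0 such that t > N implies |(6t - 12)/(8t + 2) − (3/4)| < ε.
(6t - 12)/(8t + 2) − (3/4) = (8(6t - 12) − 6(8t + 2)) / (8(8t + 2)) = -108/(8(8t + 2)).
For t > 0 we have 8t + 2 > 8t, so |(6t - 12)/(8t + 2) − (3/4)| = 108/(8(8t + 2)) < 108/(8·8t) = (27/16)/t.
Thus |(6t - 12)/(8t + 2) − (3/4)| < ε whenever t > (27/16)/ε.
Take N = (27/16)/ε. If t > N then |(6t - 12)/(8t + 2) − (3/4)| < (27/16)/t < ε.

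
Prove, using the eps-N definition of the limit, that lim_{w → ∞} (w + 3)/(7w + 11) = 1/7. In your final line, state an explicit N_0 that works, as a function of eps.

Let eps > 0 be given. We seek N_0 > 0 such that w > N_0 implies |(w + 3)/(7w + 11) − (1/7)| < eps.
(w + 3)/(7w + 11) − (1/7) = (7(w + 3) − (7w + 11)) / (7(7w + 11)) = 10/(7(7w + 11)).
For w > 0 we have 7w + 11 > 7w, so |(w + 3)/(7w + 11) − (1/7)| = 10/(7(7w + 11)) < 10/(7·7w) = (10/49)/w.
Thus |(w + 3)/(7w + 11) − (1/7)| < eps whenever w > (10/49)/eps.
Take N_0 = (10/49)/eps. If w > N_0 then |(w + 3)/(7w + 11) − (1/7)| < (10/49)/w < eps.

N_0 = (10/49)/eps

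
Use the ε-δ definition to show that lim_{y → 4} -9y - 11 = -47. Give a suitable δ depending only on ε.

δ = ε/9

Let ε > 0 be given. We need δ > 0 so that 0 < |y − 4| < δ implies |(-9y - 11) + 47| < ε.
Since (-9y - 11) + 47 = -9(y − 4), we have |(-9y - 11) + 47| = 9|y − 4|.
Thus it suffices that |y − 4| < ε/9.
Take δ = ε/9. If 0 < |y − 4| < δ then |(-9y - 11) + 47| = 9|y − 4| < 9·(ε/9) = ε.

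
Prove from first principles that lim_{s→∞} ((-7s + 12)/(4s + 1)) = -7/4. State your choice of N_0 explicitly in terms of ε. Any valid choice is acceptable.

N_0 = (55/16)/ε

Suppose ε > 0. We seek N_0 > 0 such that s > N_0 implies |(-7s + 12)/(4s + 1) + 7/4| < ε.
(-7s + 12)/(4s + 1) + 7/4 = (4(-7s + 12) − (-7)(4s + 1)) / (4(4s + 1)) = 55/(4(4s + 1)).
For s > 0 we have 4s + 1 > 4s, so |(-7s + 12)/(4s + 1) + 7/4| = 55/(4(4s + 1)) < 55/(4·4s) = (55/16)/s.
Thus |(-7s + 12)/(4s + 1) + 7/4| < ε whenever s > (55/16)/ε.
Take N_0 = (55/16)/ε. If s > N_0 then |(-7s + 12)/(4s + 1) + 7/4| < (55/16)/s < ε.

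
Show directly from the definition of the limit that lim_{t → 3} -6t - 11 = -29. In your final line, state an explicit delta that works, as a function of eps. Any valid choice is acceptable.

delta = eps/6

Let eps > 0 be given. We need delta > 0 so that 0 < |t − 3| < delta implies |(-6t - 11) + 29| < eps.
|(-6t - 11) + 29| = |-6t + 18| = 6|t − 3|.
Thus it suffices that |t − 3| < eps/6.
Choosing delta = eps/6 gives |(-6t - 11) + 29| = 6|t − 3| < eps whenever |t − 3| < delta.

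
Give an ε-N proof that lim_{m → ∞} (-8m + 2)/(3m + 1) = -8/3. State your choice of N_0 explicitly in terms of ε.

N_0 = (14/9)/ε

Let ε > 0. For m ≥ 1, |(-8m + 2)/(3m + 1) + 8/3| = |14|/(3(3m + 1)) = 14/(3(3m + 1)).
Since 3m + 1 ≥ 3m for m ≥ 1, this is ≤ 14/(3·3m) = (14/9)/m.
So |(-8m + 2)/(3m + 1) + 8/3| < ε whenever m > (14/9)/ε.
Take N_0 = (14/9)/ε. If m > N_0 then |(-8m + 2)/(3m + 1) + 8/3| ≤ (14/9)/m < ε.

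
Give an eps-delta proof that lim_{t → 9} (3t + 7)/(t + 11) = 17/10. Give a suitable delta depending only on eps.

delta = min(10, (100/13)eps)

Suppose eps > 0. We want delta > 0 with 0 < |t − 9| < delta ⇒ |(3t + 7)/(t + 11) − (17/10)| < eps.
Combining over a common denominator, (3t + 7)/(t + 11) − (17/10) = [(3t + 7)·20 − 34·(t + 11)] / [20·(t + 11)] = 26(t − 9) / (20(t + 11)).
So |(3t + 7)/(t + 11) − (17/10)| = 26|t − 9| / (20·|t + 11|).
Require delta ≤ 10, so |t + 11| ≥ |20| − |t − 9| > 20 − 10 = 10.
Hence |(3t + 7)/(t + 11) − (17/10)| < 26|t − 9|/(20·10) = (13/100)|t − 9|, which is < eps once |t − 9| < (100/13)eps.
Take delta = min(10, (100/13)eps). Then 0 < |t − 9| < delta forces both bounds, so |(3t + 7)/(t + 11) − (17/10)| < eps.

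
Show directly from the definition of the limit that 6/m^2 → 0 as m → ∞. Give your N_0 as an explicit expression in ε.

N_0 = (6/ε)^{1/2}

Suppose ε > 0. For m ≥ 1, |6/m^2 − 0| = 6/m^2.
6/m^2 < ε ⇔ m^2 > 6/ε ⇔ m > (6/ε)^{1/2}.
Take N_0 = (6/ε)^{1/2}. Then m > N_0 implies 6/m^2 < ε.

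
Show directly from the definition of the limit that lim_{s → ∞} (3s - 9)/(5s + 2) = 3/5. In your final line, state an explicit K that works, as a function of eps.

Let eps > 0. We seek K > 0 such that s > K implies |(3s - 9)/(5s + 2) − (3/5)| < eps.
(3s - 9)/(5s + 2) − (3/5) = (5(3s - 9) − 3(5s + 2)) / (5(5s + 2)) = -51/(5(5s + 2)).
For s > 0 we have 5s + 2 > 5s, so |(3s - 9)/(5s + 2) − (3/5)| = 51/(5(5s + 2)) < 51/(5·5s) = (51/25)/s.
Thus |(3s - 9)/(5s + 2) − (3/5)| < eps whenever s > (51/25)/eps.
Take K = (51/25)/eps. If s > K then |(3s - 9)/(5s + 2) − (3/5)| < (51/25)/s < eps.

K = (51/25)/eps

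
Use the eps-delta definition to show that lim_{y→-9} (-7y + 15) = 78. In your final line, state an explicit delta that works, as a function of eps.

Suppose eps > 0. We need delta > 0 so that 0 < |y + 9| < delta implies |(-7y + 15) − 78| < eps.
Since (-7y + 15) − 78 = -7(y + 9), we have |(-7y + 15) − 78| = 7|y + 9|.
So 7|y + 9| < eps exactly when |y + 9| < eps/7.
Take delta = eps/7. If 0 < |y + 9| < delta then |(-7y + 15) − 78| = 7|y + 9| < 7·(eps/7) = eps.

delta = eps/7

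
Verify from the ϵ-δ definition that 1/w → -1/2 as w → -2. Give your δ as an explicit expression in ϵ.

Suppose ϵ > 0. We seek δ > 0 such that 0 < |w + 2| < δ implies |1/w + 1/2| < ϵ.
|1/w + 1/2| = |-2 − w|/(2·|w|) = |w + 2|/(2|w|).
Require δ ≤ 1 so that |w| > 2 − 1 = 1, hence 2|w| > 2.
Then |1/w + 1/2| < |w + 2|/2, which is < ϵ when |w + 2| < 2ϵ.
Take δ = min(1, 2ϵ). Then 0 < |w + 2| < δ gives both |w + 2| < 1 and |w + 2| < 2ϵ, so |1/w + 1/2| < ϵ.

δ = min(1, 2ϵ)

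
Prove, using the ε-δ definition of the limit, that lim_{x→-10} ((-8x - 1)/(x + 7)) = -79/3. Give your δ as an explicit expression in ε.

Let ε > 0 be given. We want δ > 0 with 0 < |x + 10| < δ ⇒ |(-8x - 1)/(x + 7) + 79/3| < ε.
Combining over a common denominator, (-8x - 1)/(x + 7) + 79/3 = [(-8x - 1)·(-3) − 79·(x + 7)] / [(-3)·(x + 7)] = -55(x + 10) / ((-3)(x + 7)).
So |(-8x - 1)/(x + 7) + 79/3| = 55|x + 10| / (3·|x + 7|).
Restrict δ ≤ 3/2. Then |x + 10| < 3/2 gives |x + 7| = |(x + 10) + (-3)| ≥ 3 − 3/2 = 3/2.
Hence |(-8x - 1)/(x + 7) + 79/3| < 55|x + 10|/(3·(3/2)) = (110/9)|x + 10|, which is < ε once |x + 10| < (9/110)ε.
Take δ = min(3/2, (9/110)ε). Then 0 < |x + 10| < δ forces both bounds, so |(-8x - 1)/(x + 7) + 79/3| < ε.

δ = min(3/2, (9/110)ε)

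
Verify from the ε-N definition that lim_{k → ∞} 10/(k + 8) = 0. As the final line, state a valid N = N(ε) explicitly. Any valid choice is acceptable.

Suppose ε > 0. For k ≥ 1, |10/(k + 8) − 0| = 10/(k + 8) ≤ 10/k.
We need 10/k < ε, i.e. k > 10/ε.
Take N = 10/ε. If k > N then |10/(k + 8)| ≤ 10/k < ε.

N = 10/ε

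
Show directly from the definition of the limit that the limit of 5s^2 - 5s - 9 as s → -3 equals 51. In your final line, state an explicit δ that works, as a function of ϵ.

δ = min(1, ϵ/40)

Let ϵ > 0. We want δ > 0 such that 0 < |s + 3| < δ implies |(5s^2 - 5s - 9) − 51| < ϵ.
(5s^2 - 5s - 9) − 51 = 5s^2 - 5s - 60 = (s + 3)(5s - 20).
So |(5s^2 - 5s - 9) − 51| = |s + 3|·|5s - 20|.
Assume first that |s + 3| < 1, so |s| < 4. Then |5s - 20| ≤ 5·4 + 20 = 40.
Hence |(5s^2 - 5s - 9) − 51| ≤ 40|s + 3| < ϵ provided |s + 3| < ϵ/40.
Take δ = min(1, ϵ/40). Then 0 < |s + 3| < δ gives both |s + 3| < 1 and |s + 3| < ϵ/40, so |(5s^2 - 5s - 9) − 51| < ϵ.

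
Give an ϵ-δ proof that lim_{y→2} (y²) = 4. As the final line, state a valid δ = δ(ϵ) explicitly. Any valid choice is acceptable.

δ = min(2, ϵ/6)

Let ϵ > 0 be given. We seek δ > 0 with 0 < |y − 2| < δ ⇒ |y² − 4| < ϵ.
Factor: y² − 4 = (y − 2)(y + 2), so |y² − 4| = |y − 2|·|y + 2|.
Restrict δ ≤ 2. Then |y − 2| < 2 gives |y| < 4, so by the triangle inequality |y + 2| ≤ 4 + 2 = 6.
Hence |y² − 4| ≤ 6|y − 2|, which is < ϵ once |y − 2| < ϵ/6.
Take δ = min(2, ϵ/6). If 0 < |y − 2| < δ then both bounds hold and |y² − 4| ≤ 6|y − 2| < 6·(ϵ/6) = ϵ.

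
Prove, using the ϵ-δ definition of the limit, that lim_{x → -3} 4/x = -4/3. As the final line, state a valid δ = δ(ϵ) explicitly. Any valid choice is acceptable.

Fix ϵ > 0. We seek δ > 0 such that 0 < |x + 3| < δ implies |4/x + 4/3| < ϵ.
|4/x + 4/3| = 4·|-3 − x|/(3·|x|) = 4|x + 3|/(3|x|).
Require δ ≤ 3/2 so that |x| > 3 − 3/2 = 3/2, hence 3|x| > 9/2.
Then |4/x + 4/3| < 4|x + 3|/(9/2), which is < ϵ when |x + 3| < (9/8)ϵ.
Take δ = min(3/2, (9/8)ϵ). Then 0 < |x + 3| < δ gives both |x + 3| < 3/2 and |x + 3| < (9/8)ϵ, so |4/x + 4/3| < ϵ.

δ = min(3/2, (9/8)ϵ)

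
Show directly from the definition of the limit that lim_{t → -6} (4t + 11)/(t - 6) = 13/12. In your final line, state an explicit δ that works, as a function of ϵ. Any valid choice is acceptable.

δ = min(6, (72/35)ϵ)

Let ϵ > 0. We want δ > 0 with 0 < |t + 6| < δ ⇒ |(4t + 11)/(t - 6) − (13/12)| < ϵ.
Combining over a common denominator, (4t + 11)/(t - 6) − (13/12) = [(4t + 11)·(-12) − (-13)·(t - 6)] / [(-12)·(t - 6)] = -35(t + 6) / ((-12)(t - 6)).
So |(4t + 11)/(t - 6) − (13/12)| = 35|t + 6| / (12·|t − 6|).
Require δ ≤ 6, so |t − 6| ≥ |-12| − |t + 6| > 12 − 6 = 6.
Hence |(4t + 11)/(t - 6) − (13/12)| < 35|t + 6|/(12·6) = (35/72)|t + 6|, which is < ϵ once |t + 6| < (72/35)ϵ.
Take δ = min(6, (72/35)ϵ). Then 0 < |t + 6| < δ forces both bounds, so |(4t + 11)/(t - 6) − (13/12)| < ϵ.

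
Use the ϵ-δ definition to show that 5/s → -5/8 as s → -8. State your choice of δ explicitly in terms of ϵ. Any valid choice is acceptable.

Fix ϵ > 0. We seek δ > 0 such that 0 < |s + 8| < δ implies |5/s + 5/8| < ϵ.
|5/s + 5/8| = 5·|-8 − s|/(8·|s|) = 5|s + 8|/(8|s|).
Restrict δ ≤ 4. Then |s + 8| < 4 gives |s| > 4, so 8|s| > 32.
Then |5/s + 5/8| < 5|s + 8|/32, which is < ϵ when |s + 8| < (32/5)ϵ.
Take δ = min(4, (32/5)ϵ). Then 0 < |s + 8| < δ gives both |s + 8| < 4 and |s + 8| < (32/5)ϵ, so |5/s + 5/8| < ϵ.

δ = min(4, (32/5)ϵ)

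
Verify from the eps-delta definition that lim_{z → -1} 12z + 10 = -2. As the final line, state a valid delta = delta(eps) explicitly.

delta = eps/12

Let eps > 0. We need delta > 0 so that 0 < |z + 1| < delta implies |(12z + 10) + 2| < eps.
Since (12z + 10) + 2 = 12(z + 1), we have |(12z + 10) + 2| = 12|z + 1|.
So 12|z + 1| < eps exactly when |z + 1| < eps/12.
Choosing delta = eps/12 gives |(12z + 10) + 2| = 12|z + 1| < eps whenever |z + 1| < delta.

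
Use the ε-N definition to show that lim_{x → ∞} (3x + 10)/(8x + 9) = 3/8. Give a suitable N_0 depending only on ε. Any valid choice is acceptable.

N_0 = (53/64)/ε

Suppose ε > 0. We seek N_0 > 0 such that x > N_0 implies |(3x + 10)/(8x + 9) − (3/8)| < ε.
(3x + 10)/(8x + 9) − (3/8) = (8(3x + 10) − 3(8x + 9)) / (8(8x + 9)) = 53/(8(8x + 9)).
For x > 0 we have 8x + 9 > 8x, so |(3x + 10)/(8x + 9) − (3/8)| = 53/(8(8x + 9)) < 53/(8·8x) = (53/64)/x.
Thus |(3x + 10)/(8x + 9) − (3/8)| < ε whenever x > (53/64)/ε.
Take N_0 = (53/64)/ε. If x > N_0 then |(3x + 10)/(8x + 9) − (3/8)| < (53/64)/x < ε.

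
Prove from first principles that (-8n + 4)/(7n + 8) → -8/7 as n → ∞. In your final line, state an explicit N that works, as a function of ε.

N = (92/49)/ε

Fix ε > 0. For n ≥ 1, |(-8n + 4)/(7n + 8) + 8/7| = |92|/(7(7n + 8)) = 92/(7(7n + 8)).
Since 7n + 8 ≥ 7n for n ≥ 1, this is ≤ 92/(7·7n) = (92/49)/n.
So |(-8n + 4)/(7n + 8) + 8/7| < ε whenever n > (92/49)/ε.
Take N = (92/49)/ε. If n > N then |(-8n + 4)/(7n + 8) + 8/7| ≤ (92/49)/n < ε.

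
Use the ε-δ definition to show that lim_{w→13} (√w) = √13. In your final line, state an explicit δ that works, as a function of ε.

Let ε > 0 be given. We want δ > 0 such that 0 < |w − 13| < δ implies |√w − √13| < ε.
Rationalise: √w − √13 = (w − 13)/(√w + √13), so |√w − √13| = |w − 13|/(√w + √13).
Restrict δ ≤ 13 so that |w − 13| < 13 forces w > 0, and then √w + √13 > √13.
Hence |√w − √13| < |w − 13|/√13, which is < ε once |w − 13| < √13·ε.
Take δ = min(13, √13·ε). If 0 < |w − 13| < δ then w > 0 and |√w − √13| < |w − 13|/√13 < ε.

δ = min(13, √13·ε)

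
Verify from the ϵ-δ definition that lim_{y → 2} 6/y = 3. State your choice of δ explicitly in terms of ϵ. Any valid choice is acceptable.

δ = min(1, (1/3)ϵ)

Let ϵ > 0. We seek δ > 0 such that 0 < |y − 2| < δ implies |6/y − 3| < ϵ.
|6/y − 3| = 6·|2 − y|/(2·|y|) = 6|y − 2|/(2|y|).
Require δ ≤ 1 so that |y| > 2 − 1 = 1, hence 2|y| > 2.
Then |6/y − 3| < 6|y − 2|/2, which is < ϵ when |y − 2| < (1/3)ϵ.
Take δ = min(1, (1/3)ϵ). Then 0 < |y − 2| < δ gives both |y − 2| < 1 and |y − 2| < (1/3)ϵ, so |6/y − 3| < ϵ.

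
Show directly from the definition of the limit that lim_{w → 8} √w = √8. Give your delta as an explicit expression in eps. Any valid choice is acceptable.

Let eps > 0 be given. We want delta > 0 such that 0 < |w − 8| < delta implies |√w − √8| < eps.
Multiplying by the conjugate, |√w − √8| = |w − 8|/(√w + √8).
Restrict delta ≤ 8 so that |w − 8| < 8 forces w > 0, and then √w + √8 > √8.
Hence |√w − √8| < |w − 8|/√8, which is < eps once |w − 8| < √8·eps.
Take delta = min(8, √8·eps). If 0 < |w − 8| < delta then w > 0 and |√w − √8| < |w − 8|/√8 < eps.

delta = min(8, √8·eps)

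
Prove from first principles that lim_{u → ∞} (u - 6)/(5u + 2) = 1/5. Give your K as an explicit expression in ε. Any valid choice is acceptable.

K = (32/25)/ε

Suppose ε > 0. We seek K > 0 such that u > K implies |(u - 6)/(5u + 2) − (1/5)| < ε.
(u - 6)/(5u + 2) − (1/5) = (5(u - 6) − (5u + 2)) / (5(5u + 2)) = -32/(5(5u + 2)).
For u > 0 we have 5u + 2 > 5u, so |(u - 6)/(5u + 2) − (1/5)| = 32/(5(5u + 2)) < 32/(5·5u) = (32/25)/u.
Thus |(u - 6)/(5u + 2) − (1/5)| < ε whenever u > (32/25)/ε.
Take K = (32/25)/ε. If u > K then |(u - 6)/(5u + 2) − (1/5)| < (32/25)/u < ε.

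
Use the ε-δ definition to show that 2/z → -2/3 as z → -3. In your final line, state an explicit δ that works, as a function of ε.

δ = min(3/2, (9/4)ε)

Fix ε > 0. We seek δ > 0 such that 0 < |z + 3| < δ implies |2/z + 2/3| < ε.
|2/z + 2/3| = 2·|-3 − z|/(3·|z|) = 2|z + 3|/(3|z|).
Restrict δ ≤ 3/2. Then |z + 3| < 3/2 gives |z| > 3/2, so 3|z| > 9/2.
Then |2/z + 2/3| < 2|z + 3|/(9/2), which is < ε when |z + 3| < (9/4)ε.
Take δ = min(3/2, (9/4)ε). Then 0 < |z + 3| < δ gives both |z + 3| < 3/2 and |z + 3| < (9/4)ε, so |2/z + 2/3| < ε.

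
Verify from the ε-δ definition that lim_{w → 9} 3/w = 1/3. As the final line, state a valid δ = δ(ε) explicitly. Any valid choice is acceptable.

Let ε > 0. We seek δ > 0 such that 0 < |w − 9| < δ implies |3/w − (1/3)| < ε.
|3/w − (1/3)| = 3·|9 − w|/(9·|w|) = 3|w − 9|/(9|w|).
Require δ ≤ 9/2 so that |w| > 9 − 9/2 = 9/2, hence 9|w| > 81/2.
Then |3/w − (1/3)| < 3|w − 9|/(81/2), which is < ε when |w − 9| < (27/2)ε.
Take δ = min(9/2, (27/2)ε). Then 0 < |w − 9| < δ gives both |w − 9| < 9/2 and |w − 9| < (27/2)ε, so |3/w − (1/3)| < ε.

δ = min(9/2, (27/2)ε)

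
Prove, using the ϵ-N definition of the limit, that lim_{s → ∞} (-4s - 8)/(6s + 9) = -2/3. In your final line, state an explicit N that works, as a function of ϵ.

N = (1/3)/ϵ

Suppose ϵ > 0. We seek N > 0 such that s > N implies |(-4s - 8)/(6s + 9) + 2/3| < ϵ.
(-4s - 8)/(6s + 9) + 2/3 = (6(-4s - 8) − (-4)(6s + 9)) / (6(6s + 9)) = -12/(6(6s + 9)).
For s > 0 we have 6s + 9 > 6s, so |(-4s - 8)/(6s + 9) + 2/3| = 12/(6(6s + 9)) < 12/(6·6s) = (1/3)/s.
Thus |(-4s - 8)/(6s + 9) + 2/3| < ϵ whenever s > (1/3)/ϵ.
Take N = (1/3)/ϵ. If s > N then |(-4s - 8)/(6s + 9) + 2/3| < (1/3)/s < ϵ.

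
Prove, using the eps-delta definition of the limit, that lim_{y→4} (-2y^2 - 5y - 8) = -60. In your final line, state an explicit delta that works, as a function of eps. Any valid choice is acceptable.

delta = min(1, eps/23)

Let eps > 0 be given. We want delta > 0 such that 0 < |y − 4| < delta implies |(-2y^2 - 5y - 8) + 60| < eps.
(-2y^2 - 5y - 8) + 60 = -2y^2 - 5y + 52 = (y − 4)(-2y - 13).
So |(-2y^2 - 5y - 8) + 60| = |y − 4|·|-2y - 13|.
Require delta ≤ 1. Then |y − 4| < 1 gives |y| < 5, and by the triangle inequality |-2y - 13| ≤ 2·5 + 13 = 23.
Hence |(-2y^2 - 5y - 8) + 60| ≤ 23|y − 4| < eps provided |y − 4| < eps/23.
Choosing delta = min(1, eps/23) ensures both conditions, hence |(-2y^2 - 5y - 8) + 60| < eps.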